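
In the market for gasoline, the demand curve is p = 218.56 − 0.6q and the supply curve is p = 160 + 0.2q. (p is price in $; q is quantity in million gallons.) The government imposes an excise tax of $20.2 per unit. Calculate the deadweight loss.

Competitive equilibrium: 218.56 − 0.6q = 160 + 0.2q → q* = 73.2, p* = 174.64.
With the tax, the buyer price exceeds the seller price by 20.2: (218.56 − 0.6q) − (160 + 0.2q) = 20.2 → q' = 47.95.
Δq = 73.2 − 47.95 = 25.25; the wedge equals the tax, 20.2.
Deadweight loss = ½ × 25.25 × 20.2 = $255.025 million.

$255.025 million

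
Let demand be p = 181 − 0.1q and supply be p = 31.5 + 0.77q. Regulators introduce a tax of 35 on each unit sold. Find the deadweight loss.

Competitive equilibrium: 181 − 0.1q = 31.5 + 0.77q → q* = 171.8391, p* = 163.8161.
With the tax, the buyer price exceeds the seller price by 35: (181 − 0.1q) − (31.5 + 0.77q) = 35 → q' = 131.6092.
Δq = 171.8391 − 131.6092 = 40.2299; the wedge equals the tax, 35.
The triangle = ½ × 40.2299 × 35 = 704.02.

704.02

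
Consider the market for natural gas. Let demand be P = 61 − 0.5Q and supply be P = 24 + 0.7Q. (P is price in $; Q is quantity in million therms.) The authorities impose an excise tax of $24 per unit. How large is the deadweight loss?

Competitive equilibrium: 61 − 0.5Q = 24 + 0.7Q → Q* = 30.8333, P* = 45.5833.
With the tax, the buyer price exceeds the seller price by 24: (61 − 0.5Q) − (24 + 0.7Q) = 24 → Q' = 10.8333.
ΔQ = 30.8333 − 10.8333 = 20; the wedge equals the tax, 24.
The triangle = ½ × 20 × 24 = $240 million.

$240 million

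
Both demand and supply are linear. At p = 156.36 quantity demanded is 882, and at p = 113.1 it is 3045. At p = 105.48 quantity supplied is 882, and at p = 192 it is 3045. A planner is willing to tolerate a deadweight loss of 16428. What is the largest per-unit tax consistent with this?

44.4

Demand slope = (113.1 − 156.36)/(3045 − 882) = −0.02, so p = 174 − 0.02q.
Supply slope = (192 − 105.48)/(3045 − 882) = 0.04, so p = 70.2 + 0.04q.
Competitive equilibrium: 174 − 0.02q = 70.2 + 0.04q → q* = 1730, p* = 139.4.
A tax t gives Δq = t/0.06 and wedge t, so DWL = t²/0.12.
t²/0.12 = 16428 → t² = 1971.36 → t = 44.4.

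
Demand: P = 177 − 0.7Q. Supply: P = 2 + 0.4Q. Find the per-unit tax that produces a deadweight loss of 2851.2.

79.2

Competitive equilibrium: 177 − 0.7Q = 2 + 0.4Q → Q* = 159.0909, P* = 65.6364.
A tax t gives ΔQ = t/1.1 and wedge t, so DWL = t²/2.2.
t²/2.2 = 2851.2 → t² = 6272.64 → t = 79.2.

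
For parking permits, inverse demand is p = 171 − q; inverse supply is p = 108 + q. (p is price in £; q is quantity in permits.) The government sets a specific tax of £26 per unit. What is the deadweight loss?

Competitive equilibrium: 171 − q = 108 + q → q* = 31.5, p* = 139.5.
With the tax, the buyer price exceeds the seller price by 26: (171 − q) − (108 + q) = 26 → q' = 18.5.
Δq = 31.5 − 18.5 = 13; the wedge equals the tax, 26.
Deadweight loss = ½ × 13 × 26 = £169.

£169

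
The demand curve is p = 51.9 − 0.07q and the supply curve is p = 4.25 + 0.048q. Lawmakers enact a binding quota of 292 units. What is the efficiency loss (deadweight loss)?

Competitive equilibrium: 51.9 − 0.07q = 4.25 + 0.048q → q* = 403.8136, p* = 23.6331.
At q = 292: demand price = 51.9 − 0.07·292 = 31.46; supply price = 4.25 + 0.048·292 = 18.266.
Δq = 403.8136 − 292 = 111.8136; wedge = 31.46 − 18.266 = 13.194.
DWL = ½ × 111.8136 × 13.194 = 737.63.

737.63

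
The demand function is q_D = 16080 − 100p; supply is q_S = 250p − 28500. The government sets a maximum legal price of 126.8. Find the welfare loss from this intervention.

142.86

In inverse form: demand p = 160.8 − 0.01q, supply p = 114 + 0.004q.
Competitive equilibrium: 160.8 − 0.01q = 114 + 0.004q → q* = 3342.8571, p* = 127.3714.
At the ceiling p = 126.8, quantity supplied = (126.8 − 114)/0.004 = 3200.
Willingness to pay at q' = 3200: 160.8 − 0.01·3200 = 128.8.
Δq = 3342.8571 − 3200 = 142.8571; wedge = 128.8 − 126.8 = 2.
The triangle = ½ × 142.8571 × 2 = 142.86.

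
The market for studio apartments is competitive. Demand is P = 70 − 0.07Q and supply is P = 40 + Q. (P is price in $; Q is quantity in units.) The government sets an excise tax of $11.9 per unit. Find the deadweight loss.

Competitive equilibrium: 70 − 0.07Q = 40 + Q → Q* = 28.0374, P* = 68.0374.
With the tax, the buyer price exceeds the seller price by 11.9: (70 − 0.07Q) − (40 + Q) = 11.9 → Q' = 16.9159.
ΔQ = 28.0374 − 16.9159 = 11.1215; the wedge equals the tax, 11.9.
The triangle = ½ × 11.1215 × 11.9 = $66.17.

$66.17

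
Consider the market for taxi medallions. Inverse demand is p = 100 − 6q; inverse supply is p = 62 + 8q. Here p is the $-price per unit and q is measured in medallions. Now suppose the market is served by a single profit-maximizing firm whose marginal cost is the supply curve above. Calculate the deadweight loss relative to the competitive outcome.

$4.64

Competitive equilibrium: 100 − 6q = 62 + 8q → q* = 2.7143, p* = 83.7143.
Marginal revenue: MR = 100 − 12q. Set MR = MC: 100 − 12q = 62 + 8q → q_m = 1.9.
Price p_m = 100 − 6·1.9 = 88.6; MC(q_m) = 62 + 8·1.9 = 77.2.
Competitive q* = 2.7143, so Δq = 0.8143; wedge = 88.6 − 77.2 = 11.4.
DWL = ½ × 0.8143 × 11.4 = $4.64.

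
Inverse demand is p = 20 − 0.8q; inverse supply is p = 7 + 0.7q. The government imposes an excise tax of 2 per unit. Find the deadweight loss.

Competitive equilibrium: 20 − 0.8q = 7 + 0.7q → q* = 8.6667, p* = 13.0667.
With the tax, the buyer price exceeds the seller price by 2: (20 − 0.8q) − (7 + 0.7q) = 2 → q' = 7.3333.
Δq = 8.6667 − 7.3333 = 1.3334; the wedge equals the tax, 2.
Welfare loss = ½ × 1.3334 × 2 = 1.33.

1.33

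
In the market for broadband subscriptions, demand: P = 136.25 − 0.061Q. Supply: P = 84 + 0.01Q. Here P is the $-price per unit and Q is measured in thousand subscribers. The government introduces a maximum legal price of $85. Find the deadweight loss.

$14355.79 thousand

Competitive equilibrium: 136.25 − 0.061Q = 84 + 0.01Q → Q* = 735.9155, P* = 91.3592.
At the ceiling P = 85, quantity supplied = (85 − 84)/0.01 = 100.
Willingness to pay at Q' = 100: 136.25 − 0.061·100 = 130.15.
ΔQ = 735.9155 − 100 = 635.9155; wedge = 130.15 − 85 = 45.15.
DWL = ½ × 635.9155 × 45.15 = $14355.79 thousand.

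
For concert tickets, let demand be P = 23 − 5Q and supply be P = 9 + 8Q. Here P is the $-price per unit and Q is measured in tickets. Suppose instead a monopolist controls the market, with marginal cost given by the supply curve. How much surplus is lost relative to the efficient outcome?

$0.58

Competitive equilibrium: 23 − 5Q = 9 + 8Q → Q* = 1.0769, P* = 17.6154.
Marginal revenue: MR = 23 − 10Q. Set MR = MC: 23 − 10Q = 9 + 8Q → Q_m = 0.7778.
Price P_m = 23 − 5·0.7778 = 19.111; MC(Q_m) = 9 + 8·0.7778 = 15.2224.
Competitive Q* = 1.0769, so ΔQ = 0.2991; wedge = 19.111 − 15.2224 = 3.8886.
DWL = ½ × 0.2991 × 3.8886 = $0.58.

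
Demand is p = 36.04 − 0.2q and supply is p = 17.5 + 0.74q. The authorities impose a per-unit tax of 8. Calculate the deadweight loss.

34.04

Competitive equilibrium: 36.04 − 0.2q = 17.5 + 0.74q → q* = 19.7234, p* = 32.0953.
With the tax, the buyer price exceeds the seller price by 8: (36.04 − 0.2q) − (17.5 + 0.74q) = 8 → q' = 11.2128.
Δq = 19.7234 − 11.2128 = 8.5106; the wedge equals the tax, 8.
The triangle = ½ × 8.5106 × 8 = 34.04.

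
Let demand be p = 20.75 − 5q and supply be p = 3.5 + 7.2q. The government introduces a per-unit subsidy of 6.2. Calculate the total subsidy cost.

Competitive equilibrium: 20.75 − 5q = 3.5 + 7.2q → q* = 1.4139, p* = 13.6803.
The subsidy lowers effective supply by 6.2: p = 7.2q − 2.7.
New quantity: 20.75 − 5q = 7.2q − 2.7 → q' = 1.9221.
Total subsidy cost = 6.2 × 1.9221 = 11.92.

11.92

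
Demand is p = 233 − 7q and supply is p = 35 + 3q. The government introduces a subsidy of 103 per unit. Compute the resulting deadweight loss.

530.45

Competitive equilibrium: 233 − 7q = 35 + 3q → q* = 19.8, p* = 94.4.
The subsidy lowers effective supply by 103: p = 3q − 68.
New quantity: 233 − 7q = 3q − 68 → q' = 30.1.
Overproduction Δq = 30.1 − 19.8 = 10.3; wedge = subsidy = 103.
The triangle = ½ × 10.3 × 103 = 530.45.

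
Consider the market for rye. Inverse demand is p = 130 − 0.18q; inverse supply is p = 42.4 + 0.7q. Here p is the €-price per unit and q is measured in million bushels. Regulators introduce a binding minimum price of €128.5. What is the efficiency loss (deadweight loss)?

€3660.65 million

Competitive equilibrium: 130 − 0.18q = 42.4 + 0.7q → q* = 99.5455, p* = 112.0818.
At the floor p = 128.5, quantity demanded = (130 − 128.5)/0.18 = 8.3333.
Sellers' marginal cost at q' = 8.3333: 42.4 + 0.7·8.3333 = 48.2333.
Δq = 99.5455 − 8.3333 = 91.2122; wedge = 128.5 − 48.2333 = 80.2667.
Deadweight loss = ½ × 91.2122 × 80.2667 = €3660.65 million.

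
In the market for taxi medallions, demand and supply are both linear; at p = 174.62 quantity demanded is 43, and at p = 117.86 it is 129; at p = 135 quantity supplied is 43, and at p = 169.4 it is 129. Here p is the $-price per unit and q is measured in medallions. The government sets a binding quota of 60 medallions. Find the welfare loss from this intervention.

Demand slope = (117.86 − 174.62)/(129 − 43) = −0.66, so p = 203 − 0.66q.
Supply slope = (169.4 − 135)/(129 − 43) = 0.4, so p = 117.8 + 0.4q.
Competitive equilibrium: 203 − 0.66q = 117.8 + 0.4q → q* = 80.3774, p* = 149.9509.
At q = 60: demand price = 203 − 0.66·60 = 163.4; supply price = 117.8 + 0.4·60 = 141.8.
Δq = 80.3774 − 60 = 20.3774; wedge = 163.4 − 141.8 = 21.6.
Welfare loss = ½ × 20.3774 × 21.6 = $220.08.

$220.08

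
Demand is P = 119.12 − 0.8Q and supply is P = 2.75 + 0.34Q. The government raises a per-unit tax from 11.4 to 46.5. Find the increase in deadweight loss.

Competitive equilibrium: 119.12 − 0.8Q = 2.75 + 0.34Q → Q* = 102.0789, P* = 37.4568.
For a per-unit tax t: ΔQ = t/1.14, so DWL = ½·t·(t/1.14) = t²/2.28.
At t = 11.4: DWL = 57. At t = 46.5: DWL = 948.355.
Increase = 948.355 − 57 = 891.36.

891.36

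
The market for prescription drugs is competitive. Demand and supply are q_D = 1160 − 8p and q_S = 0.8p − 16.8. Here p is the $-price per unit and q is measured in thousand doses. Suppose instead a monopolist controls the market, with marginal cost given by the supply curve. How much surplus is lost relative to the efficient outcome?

$38.83 thousand

In inverse form: demand p = 145 − 0.125q, supply p = 21 + 1.25q.
Competitive equilibrium: 145 − 0.125q = 21 + 1.25q → q* = 90.1818, p* = 133.7273.
Marginal revenue: MR = 145 − 0.25q. Set MR = MC: 145 − 0.25q = 21 + 1.25q → q_m = 82.6667.
Price p_m = 145 − 0.125·82.6667 = 134.6667; MC(q_m) = 21 + 1.25·82.6667 = 124.3334.
Competitive q* = 90.1818, so Δq = 7.5151; wedge = 134.6667 − 124.3334 = 10.3333.
The triangle = ½ × 7.5151 × 10.3333 = $38.83 thousand.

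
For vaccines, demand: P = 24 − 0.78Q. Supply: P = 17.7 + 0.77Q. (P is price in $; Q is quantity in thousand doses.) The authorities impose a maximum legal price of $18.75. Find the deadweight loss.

$5.65 thousand

Competitive equilibrium: 24 − 0.78Q = 17.7 + 0.77Q → Q* = 4.0645, P* = 20.8297.
At the ceiling P = 18.75, quantity supplied = (18.75 − 17.7)/0.77 = 1.3636.
Willingness to pay at Q' = 1.3636: 24 − 0.78·1.3636 = 22.9364.
ΔQ = 4.0645 − 1.3636 = 2.7009; wedge = 22.9364 − 18.75 = 4.1864.
DWL = ½ × 2.7009 × 4.1864 = $5.65 thousand.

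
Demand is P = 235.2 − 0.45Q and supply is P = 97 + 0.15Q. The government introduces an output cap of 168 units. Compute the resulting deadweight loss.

Competitive equilibrium: 235.2 − 0.45Q = 97 + 0.15Q → Q* = 230.3333, P* = 131.55.
At Q = 168: demand price = 235.2 − 0.45·168 = 159.6; supply price = 97 + 0.15·168 = 122.2.
ΔQ = 230.3333 − 168 = 62.3333; wedge = 159.6 − 122.2 = 37.4.
DWL = ½ × 62.3333 × 37.4 = 1165.63.

1165.63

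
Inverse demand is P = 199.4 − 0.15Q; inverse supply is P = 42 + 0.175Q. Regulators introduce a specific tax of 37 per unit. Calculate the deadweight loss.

2106.15

Competitive equilibrium: 199.4 − 0.15Q = 42 + 0.175Q → Q* = 484.3077, P* = 126.7538.
With the tax, the buyer price exceeds the seller price by 37: (199.4 − 0.15Q) − (42 + 0.175Q) = 37 → Q' = 370.4615.
ΔQ = 484.3077 − 370.4615 = 113.8462; the wedge equals the tax, 37.
The triangle = ½ × 113.8462 × 37 = 2106.15.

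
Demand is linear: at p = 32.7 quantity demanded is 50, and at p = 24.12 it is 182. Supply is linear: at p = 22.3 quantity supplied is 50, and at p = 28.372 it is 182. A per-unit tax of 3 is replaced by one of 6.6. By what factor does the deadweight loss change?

4.84

Demand slope = (24.12 − 32.7)/(182 − 50) = −0.065, so p = 35.95 − 0.065q.
Supply slope = (28.372 − 22.3)/(182 − 50) = 0.046, so p = 20 + 0.046q.
Competitive equilibrium: 35.95 − 0.065q = 20 + 0.046q → q* = 143.6937, p* = 26.6099.
For a per-unit tax t: Δq = t/0.111, so DWL = ½·t·(t/0.111) = t²/0.222.
At t = 3: DWL = 40.541. At t = 6.6: DWL = 196.216.
Ratio = (6.6/3)² = 4.84.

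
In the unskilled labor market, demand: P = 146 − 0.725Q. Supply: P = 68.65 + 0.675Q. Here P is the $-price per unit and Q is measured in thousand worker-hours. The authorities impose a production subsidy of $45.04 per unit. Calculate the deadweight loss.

Competitive equilibrium: 146 − 0.725Q = 68.65 + 0.675Q → Q* = 55.25, P* = 105.9438.
The subsidy lowers effective supply by 45.04: P = 23.61 + 0.675Q.
New quantity: 146 − 0.725Q = 23.61 + 0.675Q → Q' = 87.4214.
Overproduction ΔQ = 87.4214 − 55.25 = 32.1714; wedge = subsidy = 45.04.
The triangle = ½ × 32.1714 × 45.04 = $724.50 thousand.

$724.50 thousand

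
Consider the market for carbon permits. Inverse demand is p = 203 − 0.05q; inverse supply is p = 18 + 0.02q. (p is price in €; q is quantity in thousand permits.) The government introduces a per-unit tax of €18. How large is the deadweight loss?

€2314.29 thousand

Competitive equilibrium: 203 − 0.05q = 18 + 0.02q → q* = 2642.8571, p* = 70.8571.
With the tax, the buyer price exceeds the seller price by 18: (203 − 0.05q) − (18 + 0.02q) = 18 → q' = 2385.7143.
Δq = 2642.8571 − 2385.7143 = 257.1428; the wedge equals the tax, 18.
Welfare loss = ½ × 257.1428 × 18 = €2314.29 thousand.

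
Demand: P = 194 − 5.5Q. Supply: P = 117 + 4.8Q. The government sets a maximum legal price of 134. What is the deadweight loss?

79.71

Competitive equilibrium: 194 − 5.5Q = 117 + 4.8Q → Q* = 7.47573, P* = 152.8835.
At the ceiling P = 134, quantity supplied = (134 − 117)/4.8 = 3.54167.
Willingness to pay at Q' = 3.54167: 194 − 5.5·3.54167 = 174.52082.
ΔQ = 7.47573 − 3.54167 = 3.93406; wedge = 174.52082 − 134 = 40.52082.
Welfare loss = ½ × 3.93406 × 40.52082 = 79.71.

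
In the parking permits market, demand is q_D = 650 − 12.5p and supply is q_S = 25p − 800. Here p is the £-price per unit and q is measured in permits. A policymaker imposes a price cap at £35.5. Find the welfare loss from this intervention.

In inverse form: demand p = 52 − 0.08q, supply p = 32 + 0.04q.
Competitive equilibrium: 52 − 0.08q = 32 + 0.04q → q* = 166.6667, p* = 38.6667.
At the ceiling p = 35.5, quantity supplied = (35.5 − 32)/0.04 = 87.5.
Willingness to pay at q' = 87.5: 52 − 0.08·87.5 = 45.
Δq = 166.6667 − 87.5 = 79.1667; wedge = 45 − 35.5 = 9.5.
Welfare loss = ½ × 79.1667 × 9.5 = £376.04.

£376.04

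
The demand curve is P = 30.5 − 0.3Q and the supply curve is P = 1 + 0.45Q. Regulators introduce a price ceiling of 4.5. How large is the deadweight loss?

373.41

Competitive equilibrium: 30.5 − 0.3Q = 1 + 0.45Q → Q* = 39.3333, P* = 18.7.
At the ceiling P = 4.5, quantity supplied = (4.5 − 1)/0.45 = 7.7778.
Willingness to pay at Q' = 7.7778: 30.5 − 0.3·7.7778 = 28.1667.
ΔQ = 39.3333 − 7.7778 = 31.5555; wedge = 28.1667 − 4.5 = 23.6667.
Welfare loss = ½ × 31.5555 × 23.6667 = 373.41.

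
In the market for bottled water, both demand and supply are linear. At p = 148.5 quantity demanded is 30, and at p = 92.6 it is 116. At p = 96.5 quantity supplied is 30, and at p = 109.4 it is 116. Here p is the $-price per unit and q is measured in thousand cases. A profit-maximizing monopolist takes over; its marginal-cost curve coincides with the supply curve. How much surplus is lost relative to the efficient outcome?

Demand slope = (92.6 − 148.5)/(116 − 30) = −0.65, so p = 168 − 0.65q.
Supply slope = (109.4 − 96.5)/(116 − 30) = 0.15, so p = 92 + 0.15q.
Competitive equilibrium: 168 − 0.65q = 92 + 0.15q → q* = 95, p* = 106.25.
Marginal revenue: MR = 168 − 1.3q. Set MR = MC: 168 − 1.3q = 92 + 0.15q → q_m = 52.4138.
Price p_m = 168 − 0.65·52.4138 = 133.931; MC(q_m) = 92 + 0.15·52.4138 = 99.8621.
Competitive q* = 95, so Δq = 42.5862; wedge = 133.931 − 99.8621 = 34.0689.
Deadweight loss = ½ × 42.5862 × 34.0689 = $725.43 thousand.

$725.43 thousand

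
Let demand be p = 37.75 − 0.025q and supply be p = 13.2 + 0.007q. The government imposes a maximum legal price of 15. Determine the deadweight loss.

Competitive equilibrium: 37.75 − 0.025q = 13.2 + 0.007q → q* = 767.1875, p* = 18.57031.
At the ceiling p = 15, quantity supplied = (15 − 13.2)/0.007 = 257.14286.
Willingness to pay at q' = 257.14286: 37.75 − 0.025·257.14286 = 31.32143.
Δq = 767.1875 − 257.14286 = 510.04464; wedge = 31.32143 − 15 = 16.32143.
The triangle = ½ × 510.04464 × 16.32143 = 4162.33.

4162.33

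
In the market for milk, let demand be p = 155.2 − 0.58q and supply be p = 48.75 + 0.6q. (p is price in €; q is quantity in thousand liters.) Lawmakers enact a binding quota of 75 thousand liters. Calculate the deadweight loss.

€136.53 thousand

Competitive equilibrium: 155.2 − 0.58q = 48.75 + 0.6q → q* = 90.2119, p* = 102.8771.
At q = 75: demand price = 155.2 − 0.58·75 = 111.7; supply price = 48.75 + 0.6·75 = 93.75.
Δq = 90.2119 − 75 = 15.2119; wedge = 111.7 − 93.75 = 17.95.
The triangle = ½ × 15.2119 × 17.95 = €136.53 thousand.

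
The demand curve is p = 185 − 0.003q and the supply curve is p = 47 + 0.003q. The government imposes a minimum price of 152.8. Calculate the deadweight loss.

Competitive equilibrium: 185 − 0.003q = 47 + 0.003q → q* = 23000, p* = 116.
At the floor p = 152.8, quantity demanded = (185 − 152.8)/0.003 = 10733.3333.
Sellers' marginal cost at q' = 10733.3333: 47 + 0.003·10733.3333 = 79.2.
Δq = 23000 − 10733.3333 = 12266.6667; wedge = 152.8 − 79.2 = 73.6.
Welfare loss = ½ × 12266.6667 × 73.6 = 451413.33.

451413.33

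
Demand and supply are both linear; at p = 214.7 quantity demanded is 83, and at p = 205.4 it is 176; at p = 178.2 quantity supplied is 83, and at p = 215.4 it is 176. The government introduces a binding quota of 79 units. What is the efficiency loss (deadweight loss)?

1482.25

Demand slope = (205.4 − 214.7)/(176 − 83) = −0.1, so p = 223 − 0.1q.
Supply slope = (215.4 − 178.2)/(176 − 83) = 0.4, so p = 145 + 0.4q.
Competitive equilibrium: 223 − 0.1q = 145 + 0.4q → q* = 156, p* = 207.4.
At q = 79: demand price = 223 − 0.1·79 = 215.1; supply price = 145 + 0.4·79 = 176.6.
Δq = 156 − 79 = 77; wedge = 215.1 − 176.6 = 38.5.
The triangle = ½ × 77 × 38.5 = 1482.25.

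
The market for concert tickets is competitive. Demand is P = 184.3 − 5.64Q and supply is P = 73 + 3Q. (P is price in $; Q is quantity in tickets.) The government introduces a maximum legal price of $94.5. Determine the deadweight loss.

Competitive equilibrium: 184.3 − 5.64Q = 73 + 3Q → Q* = 12.8819, P* = 111.6458.
At the ceiling P = 94.5, quantity supplied = (94.5 − 73)/3 = 7.1667.
Willingness to pay at Q' = 7.1667: 184.3 − 5.64·7.1667 = 143.8798.
ΔQ = 12.8819 − 7.1667 = 5.7152; wedge = 143.8798 − 94.5 = 49.3798.
Deadweight loss = ½ × 5.7152 × 49.3798 = $141.11.

$141.11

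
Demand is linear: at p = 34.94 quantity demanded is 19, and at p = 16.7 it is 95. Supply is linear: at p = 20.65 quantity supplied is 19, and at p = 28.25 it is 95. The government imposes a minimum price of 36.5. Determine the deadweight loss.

400.37

Demand slope = (16.7 − 34.94)/(95 − 19) = −0.24, so p = 39.5 − 0.24q.
Supply slope = (28.25 − 20.65)/(95 − 19) = 0.1, so p = 18.75 + 0.1q.
Competitive equilibrium: 39.5 − 0.24q = 18.75 + 0.1q → q* = 61.0294, p* = 24.8529.
At the floor p = 36.5, quantity demanded = (39.5 − 36.5)/0.24 = 12.5.
Sellers' marginal cost at q' = 12.5: 18.75 + 0.1·12.5 = 20.
Δq = 61.0294 − 12.5 = 48.5294; wedge = 36.5 − 20 = 16.5.
Deadweight loss = ½ × 48.5294 × 16.5 = 400.37.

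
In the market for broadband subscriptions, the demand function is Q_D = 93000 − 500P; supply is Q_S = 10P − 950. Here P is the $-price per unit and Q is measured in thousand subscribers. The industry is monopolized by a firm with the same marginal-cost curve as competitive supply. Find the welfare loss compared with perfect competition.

$15.01 thousand

In inverse form: demand P = 186 − 0.002Q, supply P = 95 + 0.1Q.
Competitive equilibrium: 186 − 0.002Q = 95 + 0.1Q → Q* = 892.1569, P* = 184.2157.
Marginal revenue: MR = 186 − 0.004Q. Set MR = MC: 186 − 0.004Q = 95 + 0.1Q → Q_m = 875.
Price P_m = 186 − 0.002·875 = 184.25; MC(Q_m) = 95 + 0.1·875 = 182.5.
Competitive Q* = 892.1569, so ΔQ = 17.1569; wedge = 184.25 − 182.5 = 1.75.
Welfare loss = ½ × 17.1569 × 1.75 = $15.01 thousand.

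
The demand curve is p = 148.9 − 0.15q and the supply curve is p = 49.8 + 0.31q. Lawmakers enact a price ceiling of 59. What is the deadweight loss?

Competitive equilibrium: 148.9 − 0.15q = 49.8 + 0.31q → q* = 215.43478, p* = 116.58478.
At the ceiling p = 59, quantity supplied = (59 − 49.8)/0.31 = 29.67742.
Willingness to pay at q' = 29.67742: 148.9 − 0.15·29.67742 = 144.44839.
Δq = 215.43478 − 29.67742 = 185.75736; wedge = 144.44839 − 59 = 85.44839.
The triangle = ½ × 185.75736 × 85.44839 = 7936.33.

7936.33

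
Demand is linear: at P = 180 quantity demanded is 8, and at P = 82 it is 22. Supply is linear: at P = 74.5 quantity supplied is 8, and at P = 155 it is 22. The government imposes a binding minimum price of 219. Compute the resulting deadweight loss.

Demand slope = (82 − 180)/(22 − 8) = −7, so P = 236 − 7Q.
Supply slope = (155 − 74.5)/(22 − 8) = 5.75, so P = 28.5 + 5.75Q.
Competitive equilibrium: 236 − 7Q = 28.5 + 5.75Q → Q* = 16.2745, P* = 122.0784.
At the floor P = 219, quantity demanded = (236 − 219)/7 = 2.4286.
Sellers' marginal cost at Q' = 2.4286: 28.5 + 5.75·2.4286 = 42.4645.
ΔQ = 16.2745 − 2.4286 = 13.8459; wedge = 219 − 42.4645 = 176.5355.
The triangle = ½ × 13.8459 × 176.5355 = 1222.15.

1222.15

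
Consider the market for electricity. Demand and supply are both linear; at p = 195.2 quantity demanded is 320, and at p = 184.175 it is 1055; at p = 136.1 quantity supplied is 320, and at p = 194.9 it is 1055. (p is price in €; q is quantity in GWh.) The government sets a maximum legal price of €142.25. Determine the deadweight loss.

€14120.61

Demand slope = (184.175 − 195.2)/(1055 − 320) = −0.015, so p = 200 − 0.015q.
Supply slope = (194.9 − 136.1)/(1055 − 320) = 0.08, so p = 110.5 + 0.08q.
Competitive equilibrium: 200 − 0.015q = 110.5 + 0.08q → q* = 942.10526, p* = 185.86842.
At the ceiling p = 142.25, quantity supplied = (142.25 − 110.5)/0.08 = 396.875.
Willingness to pay at q' = 396.875: 200 − 0.015·396.875 = 194.04688.
Δq = 942.10526 − 396.875 = 545.23026; wedge = 194.04688 − 142.25 = 51.79688.
The triangle = ½ × 545.23026 × 51.79688 = €14120.61.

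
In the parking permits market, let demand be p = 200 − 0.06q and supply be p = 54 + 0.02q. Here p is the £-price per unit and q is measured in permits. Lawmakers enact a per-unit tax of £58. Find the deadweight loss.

Competitive equilibrium: 200 − 0.06q = 54 + 0.02q → q* = 1825, p* = 90.5.
With the tax, the buyer price exceeds the seller price by 58: (200 − 0.06q) − (54 + 0.02q) = 58 → q' = 1100.
Δq = 1825 − 1100 = 725; the wedge equals the tax, 58.
Welfare loss = ½ × 725 × 58 = £21025.

£21025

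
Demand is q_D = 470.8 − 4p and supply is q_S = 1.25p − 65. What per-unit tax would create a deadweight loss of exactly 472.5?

In inverse form: demand p = 117.7 − 0.25q, supply p = 52 + 0.8q.
Competitive equilibrium: 117.7 − 0.25q = 52 + 0.8q → q* = 62.5714, p* = 102.0571.
A tax t gives Δq = t/1.05 and wedge t, so DWL = t²/2.1.
t²/2.1 = 472.5 → t² = 992.25 → t = 31.5.

31.5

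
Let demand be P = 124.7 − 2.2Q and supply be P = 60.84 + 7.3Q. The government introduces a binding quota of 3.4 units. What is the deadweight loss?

Competitive equilibrium: 124.7 − 2.2Q = 60.84 + 7.3Q → Q* = 6.7221, P* = 109.9114.
At Q = 3.4: demand price = 124.7 − 2.2·3.4 = 117.22; supply price = 60.84 + 7.3·3.4 = 85.66.
ΔQ = 6.7221 − 3.4 = 3.3221; wedge = 117.22 − 85.66 = 31.56.
Deadweight loss = ½ × 3.3221 × 31.56 = 52.42.

52.42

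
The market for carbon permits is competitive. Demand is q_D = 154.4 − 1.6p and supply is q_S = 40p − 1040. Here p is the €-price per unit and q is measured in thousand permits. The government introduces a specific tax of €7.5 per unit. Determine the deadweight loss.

In inverse form: demand p = 96.5 − 0.625q, supply p = 26 + 0.025q.
Competitive equilibrium: 96.5 − 0.625q = 26 + 0.025q → q* = 108.4615, p* = 28.7115.
With the tax, the buyer price exceeds the seller price by 7.5: (96.5 − 0.625q) − (26 + 0.025q) = 7.5 → q' = 96.9231.
Δq = 108.4615 − 96.9231 = 11.5384; the wedge equals the tax, 7.5.
DWL = ½ × 11.5384 × 7.5 = €43.27 thousand.

€43.27 thousand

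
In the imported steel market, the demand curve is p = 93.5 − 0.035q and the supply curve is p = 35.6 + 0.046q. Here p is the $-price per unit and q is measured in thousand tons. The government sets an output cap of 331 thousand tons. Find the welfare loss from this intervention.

Competitive equilibrium: 93.5 − 0.035q = 35.6 + 0.046q → q* = 714.8148, p* = 68.4815.
At q = 331: demand price = 93.5 − 0.035·331 = 81.915; supply price = 35.6 + 0.046·331 = 50.826.
Δq = 714.8148 − 331 = 383.8148; wedge = 81.915 − 50.826 = 31.089.
The triangle = ½ × 383.8148 × 31.089 = $5966.21 thousand.

$5966.21 thousand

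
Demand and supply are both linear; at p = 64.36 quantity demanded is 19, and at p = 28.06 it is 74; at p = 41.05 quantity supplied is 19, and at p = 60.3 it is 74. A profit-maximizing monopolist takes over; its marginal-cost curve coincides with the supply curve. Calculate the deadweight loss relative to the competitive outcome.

Demand slope = (28.06 − 64.36)/(74 − 19) = −0.66, so p = 76.9 − 0.66q.
Supply slope = (60.3 − 41.05)/(74 − 19) = 0.35, so p = 34.4 + 0.35q.
Competitive equilibrium: 76.9 − 0.66q = 34.4 + 0.35q → q* = 42.0792, p* = 49.1277.
Marginal revenue: MR = 76.9 − 1.32q. Set MR = MC: 76.9 − 1.32q = 34.4 + 0.35q → q_m = 25.4491.
Price p_m = 76.9 − 0.66·25.4491 = 60.1036; MC(q_m) = 34.4 + 0.35·25.4491 = 43.3072.
Competitive q* = 42.0792, so Δq = 16.6301; wedge = 60.1036 − 43.3072 = 16.7964.
Deadweight loss = ½ × 16.6301 × 16.7964 = 139.66.

139.66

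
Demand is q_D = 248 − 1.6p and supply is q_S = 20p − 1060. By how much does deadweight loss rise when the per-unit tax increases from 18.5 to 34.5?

628.15

In inverse form: demand p = 155 − 0.625q, supply p = 53 + 0.05q.
Competitive equilibrium: 155 − 0.625q = 53 + 0.05q → q* = 151.1111, p* = 60.5556.
For a per-unit tax t: Δq = t/0.675, so DWL = ½·t·(t/0.675) = t²/1.35.
At t = 18.5: DWL = 253.519. At t = 34.5: DWL = 881.667.
Increase = 881.667 − 253.519 = 628.15.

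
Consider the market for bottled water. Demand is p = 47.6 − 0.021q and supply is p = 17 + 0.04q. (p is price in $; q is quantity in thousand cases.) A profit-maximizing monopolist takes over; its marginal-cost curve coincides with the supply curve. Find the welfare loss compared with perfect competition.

Competitive equilibrium: 47.6 − 0.021q = 17 + 0.04q → q* = 501.6393, p* = 37.0656.
Marginal revenue: MR = 47.6 − 0.042q. Set MR = MC: 47.6 − 0.042q = 17 + 0.04q → q_m = 373.1707.
Price p_m = 47.6 − 0.021·373.1707 = 39.7634; MC(q_m) = 17 + 0.04·373.1707 = 31.9268.
Competitive q* = 501.6393, so Δq = 128.4686; wedge = 39.7634 − 31.9268 = 7.8366.
Welfare loss = ½ × 128.4686 × 7.8366 = $503.38 thousand.

$503.38 thousand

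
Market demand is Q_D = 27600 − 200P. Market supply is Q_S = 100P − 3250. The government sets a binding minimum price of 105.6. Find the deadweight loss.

2296.33

In inverse form: demand P = 138 − 0.005Q, supply P = 32.5 + 0.01Q.
Competitive equilibrium: 138 − 0.005Q = 32.5 + 0.01Q → Q* = 7033.3333, P* = 102.8333.
At the floor P = 105.6, quantity demanded = (138 − 105.6)/0.005 = 6480.
Sellers' marginal cost at Q' = 6480: 32.5 + 0.01·6480 = 97.3.
ΔQ = 7033.3333 − 6480 = 553.3333; wedge = 105.6 − 97.3 = 8.3.
Deadweight loss = ½ × 553.3333 × 8.3 = 2296.33.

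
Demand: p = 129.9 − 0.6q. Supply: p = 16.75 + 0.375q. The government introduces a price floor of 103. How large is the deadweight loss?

2472.60

Competitive equilibrium: 129.9 − 0.6q = 16.75 + 0.375q → q* = 116.0513, p* = 60.2692.
At the floor p = 103, quantity demanded = (129.9 − 103)/0.6 = 44.8333.
Sellers' marginal cost at q' = 44.8333: 16.75 + 0.375·44.8333 = 33.5625.
Δq = 116.0513 − 44.8333 = 71.218; wedge = 103 − 33.5625 = 69.4375.
Welfare loss = ½ × 71.218 × 69.4375 = 2472.60.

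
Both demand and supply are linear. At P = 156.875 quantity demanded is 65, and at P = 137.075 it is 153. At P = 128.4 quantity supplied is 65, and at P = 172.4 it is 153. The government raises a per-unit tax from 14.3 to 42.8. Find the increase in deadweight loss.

Demand slope = (137.075 − 156.875)/(153 − 65) = −0.225, so P = 171.5 − 0.225Q.
Supply slope = (172.4 − 128.4)/(153 − 65) = 0.5, so P = 95.9 + 0.5Q.
Competitive equilibrium: 171.5 − 0.225Q = 95.9 + 0.5Q → Q* = 104.2759, P* = 148.0379.
For a per-unit tax t: ΔQ = t/0.725, so DWL = ½·t·(t/0.725) = t²/1.45.
At t = 14.3: DWL = 141.028. At t = 42.8: DWL = 1263.338.
Increase = 1263.338 − 141.028 = 1122.31.

1122.31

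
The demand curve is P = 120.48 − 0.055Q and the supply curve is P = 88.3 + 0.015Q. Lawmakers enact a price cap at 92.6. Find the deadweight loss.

Competitive equilibrium: 120.48 − 0.055Q = 88.3 + 0.015Q → Q* = 459.7143, P* = 95.1957.
At the ceiling P = 92.6, quantity supplied = (92.6 − 88.3)/0.015 = 286.6667.
Willingness to pay at Q' = 286.6667: 120.48 − 0.055·286.6667 = 104.7133.
ΔQ = 459.7143 − 286.6667 = 173.0476; wedge = 104.7133 − 92.6 = 12.1133.
Welfare loss = ½ × 173.0476 × 12.1133 = 1048.09.

1048.09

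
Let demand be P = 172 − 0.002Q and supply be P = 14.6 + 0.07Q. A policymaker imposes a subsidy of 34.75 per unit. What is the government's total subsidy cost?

92739.06

Competitive equilibrium: 172 − 0.002Q = 14.6 + 0.07Q → Q* = 2186.1111, P* = 167.6278.
The subsidy lowers effective supply by 34.75: P = 0.07Q − 20.15.
New quantity: 172 − 0.002Q = 0.07Q − 20.15 → Q' = 2668.75.
Total subsidy cost = 34.75 × 2668.75 = 92739.06.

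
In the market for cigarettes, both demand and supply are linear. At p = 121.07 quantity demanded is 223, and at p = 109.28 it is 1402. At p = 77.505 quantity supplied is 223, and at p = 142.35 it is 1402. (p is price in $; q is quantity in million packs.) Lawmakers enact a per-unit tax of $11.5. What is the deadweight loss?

Demand slope = (109.28 − 121.07)/(1402 − 223) = −0.01, so p = 123.3 − 0.01q.
Supply slope = (142.35 − 77.505)/(1402 − 223) = 0.055, so p = 65.24 + 0.055q.
Competitive equilibrium: 123.3 − 0.01q = 65.24 + 0.055q → q* = 893.2308, p* = 114.3677.
With the tax, the buyer price exceeds the seller price by 11.5: (123.3 − 0.01q) − (65.24 + 0.055q) = 11.5 → q' = 716.3077.
Δq = 893.2308 − 716.3077 = 176.9231; the wedge equals the tax, 11.5.
Welfare loss = ½ × 176.9231 × 11.5 = $1017.31 million.

$1017.31 million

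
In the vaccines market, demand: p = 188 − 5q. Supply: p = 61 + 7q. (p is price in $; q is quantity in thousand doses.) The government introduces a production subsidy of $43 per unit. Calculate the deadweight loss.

Competitive equilibrium: 188 − 5q = 61 + 7q → q* = 10.5833, p* = 135.0833.
The subsidy lowers effective supply by 43: p = 18 + 7q.
New quantity: 188 − 5q = 18 + 7q → q' = 14.1667.
Overproduction Δq = 14.1667 − 10.5833 = 3.5834; wedge = subsidy = 43.
Welfare loss = ½ × 3.5834 × 43 = $77.04 thousand.

$77.04 thousand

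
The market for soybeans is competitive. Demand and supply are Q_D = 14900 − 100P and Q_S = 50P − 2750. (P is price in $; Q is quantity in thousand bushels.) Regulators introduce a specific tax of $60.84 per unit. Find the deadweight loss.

In inverse form: demand P = 149 − 0.01Q, supply P = 55 + 0.02Q.
Competitive equilibrium: 149 − 0.01Q = 55 + 0.02Q → Q* = 3133.3333, P* = 117.6667.
With the tax, the buyer price exceeds the seller price by 60.84: (149 − 0.01Q) − (55 + 0.02Q) = 60.84 → Q' = 1105.3333.
ΔQ = 3133.3333 − 1105.3333 = 2028; the wedge equals the tax, 60.84.
Deadweight loss = ½ × 2028 × 60.84 = $61691.76 thousand.

$61691.76 thousand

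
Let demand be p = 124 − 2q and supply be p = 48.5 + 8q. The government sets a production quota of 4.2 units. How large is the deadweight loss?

Competitive equilibrium: 124 − 2q = 48.5 + 8q → q* = 7.55, p* = 108.9.
At q = 4.2: demand price = 124 − 2·4.2 = 115.6; supply price = 48.5 + 8·4.2 = 82.1.
Δq = 7.55 − 4.2 = 3.35; wedge = 115.6 − 82.1 = 33.5.
Deadweight loss = ½ × 3.35 × 33.5 = 56.11.

56.11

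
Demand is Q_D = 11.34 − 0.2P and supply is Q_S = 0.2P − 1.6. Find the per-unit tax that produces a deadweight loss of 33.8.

26

In inverse form: demand P = 56.7 − 5Q, supply P = 8 + 5Q.
Competitive equilibrium: 56.7 − 5Q = 8 + 5Q → Q* = 4.87, P* = 32.35.
A tax t gives ΔQ = t/10 and wedge t, so DWL = t²/20.
t²/20 = 33.8 → t² = 676 → t = 26.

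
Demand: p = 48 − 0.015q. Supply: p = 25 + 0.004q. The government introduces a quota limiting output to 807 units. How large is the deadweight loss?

Competitive equilibrium: 48 − 0.015q = 25 + 0.004q → q* = 1210.5263, p* = 29.8421.
At q = 807: demand price = 48 − 0.015·807 = 35.895; supply price = 25 + 0.004·807 = 28.228.
Δq = 1210.5263 − 807 = 403.5263; wedge = 35.895 − 28.228 = 7.667.
Deadweight loss = ½ × 403.5263 × 7.667 = 1546.92.

1546.92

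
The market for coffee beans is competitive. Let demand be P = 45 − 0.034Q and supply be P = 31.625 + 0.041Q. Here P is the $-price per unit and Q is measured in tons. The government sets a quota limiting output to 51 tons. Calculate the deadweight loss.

$608.02

Competitive equilibrium: 45 − 0.034Q = 31.625 + 0.041Q → Q* = 178.3333, P* = 38.9367.
At Q = 51: demand price = 45 − 0.034·51 = 43.266; supply price = 31.625 + 0.041·51 = 33.716.
ΔQ = 178.3333 − 51 = 127.3333; wedge = 43.266 − 33.716 = 9.55.
The triangle = ½ × 127.3333 × 9.55 = $608.02.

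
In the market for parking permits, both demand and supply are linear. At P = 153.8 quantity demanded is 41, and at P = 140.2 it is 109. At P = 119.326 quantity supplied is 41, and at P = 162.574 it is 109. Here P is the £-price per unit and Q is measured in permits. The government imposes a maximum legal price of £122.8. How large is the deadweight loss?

£534.96

Demand slope = (140.2 − 153.8)/(109 − 41) = −0.2, so P = 162 − 0.2Q.
Supply slope = (162.574 − 119.326)/(109 − 41) = 0.636, so P = 93.25 + 0.636Q.
Competitive equilibrium: 162 − 0.2Q = 93.25 + 0.636Q → Q* = 82.2368, P* = 145.5526.
At the ceiling P = 122.8, quantity supplied = (122.8 − 93.25)/0.636 = 46.4623.
Willingness to pay at Q' = 46.4623: 162 − 0.2·46.4623 = 152.7075.
ΔQ = 82.2368 − 46.4623 = 35.7745; wedge = 152.7075 − 122.8 = 29.9075.
Deadweight loss = ½ × 35.7745 × 29.9075 = £534.96.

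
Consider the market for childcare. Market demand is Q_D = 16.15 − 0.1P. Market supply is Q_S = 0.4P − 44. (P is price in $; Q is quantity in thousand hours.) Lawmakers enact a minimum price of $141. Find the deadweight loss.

In inverse form: demand P = 161.5 − 10Q, supply P = 110 + 2.5Q.
Competitive equilibrium: 161.5 − 10Q = 110 + 2.5Q → Q* = 4.12, P* = 120.3.
At the floor P = 141, quantity demanded = (161.5 − 141)/10 = 2.05.
Sellers' marginal cost at Q' = 2.05: 110 + 2.5·2.05 = 115.125.
ΔQ = 4.12 − 2.05 = 2.07; wedge = 141 − 115.125 = 25.875.
The triangle = ½ × 2.07 × 25.875 = $26.78 thousand.

$26.78 thousand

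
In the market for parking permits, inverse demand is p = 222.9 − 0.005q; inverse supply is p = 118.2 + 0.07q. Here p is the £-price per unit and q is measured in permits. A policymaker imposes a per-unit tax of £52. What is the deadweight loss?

£18026.67

Competitive equilibrium: 222.9 − 0.005q = 118.2 + 0.07q → q* = 1396, p* = 215.92.
With the tax, the buyer price exceeds the seller price by 52: (222.9 − 0.005q) − (118.2 + 0.07q) = 52 → q' = 702.6667.
Δq = 1396 − 702.6667 = 693.3333; the wedge equals the tax, 52.
Welfare loss = ½ × 693.3333 × 52 = £18026.67.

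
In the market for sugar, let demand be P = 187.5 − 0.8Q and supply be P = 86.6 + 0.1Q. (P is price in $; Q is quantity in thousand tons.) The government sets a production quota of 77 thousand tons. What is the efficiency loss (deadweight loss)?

Competitive equilibrium: 187.5 − 0.8Q = 86.6 + 0.1Q → Q* = 112.1111, P* = 97.8111.
At Q = 77: demand price = 187.5 − 0.8·77 = 125.9; supply price = 86.6 + 0.1·77 = 94.3.
ΔQ = 112.1111 − 77 = 35.1111; wedge = 125.9 − 94.3 = 31.6.
Welfare loss = ½ × 35.1111 × 31.6 = $554.76 thousand.

$554.76 thousand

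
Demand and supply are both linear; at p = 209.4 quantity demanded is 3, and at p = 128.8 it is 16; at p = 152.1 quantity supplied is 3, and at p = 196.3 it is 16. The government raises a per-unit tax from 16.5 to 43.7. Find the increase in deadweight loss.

85.28

Demand slope = (128.8 − 209.4)/(16 − 3) = −6.2, so p = 228 − 6.2q.
Supply slope = (196.3 − 152.1)/(16 − 3) = 3.4, so p = 141.9 + 3.4q.
Competitive equilibrium: 228 − 6.2q = 141.9 + 3.4q → q* = 8.9688, p* = 172.3938.
For a per-unit tax t: Δq = t/9.6, so DWL = ½·t·(t/9.6) = t²/19.2.
At t = 16.5: DWL = 14.18. At t = 43.7: DWL = 99.463.
Increase = 99.463 − 14.18 = 85.28.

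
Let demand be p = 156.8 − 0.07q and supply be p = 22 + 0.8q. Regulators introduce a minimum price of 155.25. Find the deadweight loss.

Competitive equilibrium: 156.8 − 0.07q = 22 + 0.8q → q* = 154.9425, p* = 145.954.
At the floor p = 155.25, quantity demanded = (156.8 − 155.25)/0.07 = 22.1429.
Sellers' marginal cost at q' = 22.1429: 22 + 0.8·22.1429 = 39.7143.
Δq = 154.9425 − 22.1429 = 132.7996; wedge = 155.25 − 39.7143 = 115.5357.
DWL = ½ × 132.7996 × 115.5357 = 7671.55.

7671.55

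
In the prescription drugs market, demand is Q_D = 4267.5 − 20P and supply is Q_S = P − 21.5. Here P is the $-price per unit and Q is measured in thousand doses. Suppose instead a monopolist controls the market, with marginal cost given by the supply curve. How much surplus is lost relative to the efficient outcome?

$36.22 thousand

In inverse form: demand P = 213.375 − 0.05Q, supply P = 21.5 + Q.
Competitive equilibrium: 213.375 − 0.05Q = 21.5 + Q → Q* = 182.7381, P* = 204.2381.
Marginal revenue: MR = 213.375 − 0.1Q. Set MR = MC: 213.375 − 0.1Q = 21.5 + Q → Q_m = 174.4318.
Price P_m = 213.375 − 0.05·174.4318 = 204.6534; MC(Q_m) = 21.5 + 1·174.4318 = 195.9318.
Competitive Q* = 182.7381, so ΔQ = 8.3063; wedge = 204.6534 − 195.9318 = 8.7216.
DWL = ½ × 8.3063 × 8.7216 = $36.22 thousand.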